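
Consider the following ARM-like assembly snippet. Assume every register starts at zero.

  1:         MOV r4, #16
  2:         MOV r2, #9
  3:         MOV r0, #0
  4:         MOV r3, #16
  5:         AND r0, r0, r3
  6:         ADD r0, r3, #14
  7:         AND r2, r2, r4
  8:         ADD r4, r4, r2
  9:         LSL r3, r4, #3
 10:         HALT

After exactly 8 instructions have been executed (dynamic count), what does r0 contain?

MOV r4, #16 → r4=16
MOV r2, #9 → r2=9
MOV r0, #0 → r0=0
MOV r3, #16 → r3=16
AND r0, r0, r3 → r0=0&16=0
ADD r0, r3, #14 → r0=16+14=30
AND r2, r2, r4 → r2=9&16=0
ADD r4, r4, r2 → r4=16+0=16
After step 8: r0 = 30.

30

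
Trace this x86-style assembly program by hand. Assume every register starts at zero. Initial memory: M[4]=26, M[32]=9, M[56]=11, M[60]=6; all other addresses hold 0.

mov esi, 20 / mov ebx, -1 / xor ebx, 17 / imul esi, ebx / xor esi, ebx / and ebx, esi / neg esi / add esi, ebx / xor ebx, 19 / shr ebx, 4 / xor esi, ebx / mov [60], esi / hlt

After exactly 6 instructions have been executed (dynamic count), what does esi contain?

after mov esi, 20: esi=20
after mov ebx, -1: ebx=-1
after xor ebx, 17: ebx=(-1)^17=-18
after imul esi, ebx: esi=20*(-18)=-360
after xor esi, ebx: esi=(-360)^(-18)=374
after and ebx, esi: ebx=(-18)&374=358
After step 6: esi = 374.

374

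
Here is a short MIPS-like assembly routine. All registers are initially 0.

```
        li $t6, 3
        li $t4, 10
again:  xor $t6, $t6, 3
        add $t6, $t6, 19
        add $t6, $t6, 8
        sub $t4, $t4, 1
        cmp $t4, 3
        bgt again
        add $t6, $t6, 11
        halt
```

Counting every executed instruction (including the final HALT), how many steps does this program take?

li $t6, 3 → $t6=3
li $t4, 10 → $t4=10
xor $t6, $t6, 3 → $t6=3^3=0
add $t6, $t6, 19 → $t6=0+19=19
add $t6, $t6, 8 → $t6=19+8=27
sub $t4, $t4, 1 → $t4=10-1=9
cmp $t4, 3  (cmp 9,3)
bgt again: taken
xor $t6, $t6, 3 → $t6=27^3=24
add $t6, $t6, 19 → $t6=24+19=43
add $t6, $t6, 8 → $t6=43+8=51
sub $t4, $t4, 1 → $t4=9-1=8
cmp $t4, 3  (cmp 8,3)
bgt again: taken
xor $t6, $t6, 3 → $t6=51^3=48
add $t6, $t6, 19 → $t6=48+19=67
add $t6, $t6, 8 → $t6=67+8=75
sub $t4, $t4, 1 → $t4=8-1=7
cmp $t4, 3  (cmp 7,3)
bgt again: taken
xor $t6, $t6, 3 → $t6=75^3=72
add $t6, $t6, 19 → $t6=72+19=91
add $t6, $t6, 8 → $t6=91+8=99
sub $t4, $t4, 1 → $t4=7-1=6
cmp $t4, 3  (cmp 6,3)
bgt again: taken
xor $t6, $t6, 3 → $t6=99^3=96
add $t6, $t6, 19 → $t6=96+19=115
add $t6, $t6, 8 → $t6=115+8=123
sub $t4, $t4, 1 → $t4=6-1=5
cmp $t4, 3  (cmp 5,3)
bgt again: taken
xor $t6, $t6, 3 → $t6=123^3=120
add $t6, $t6, 19 → $t6=120+19=139
add $t6, $t6, 8 → $t6=139+8=147
sub $t4, $t4, 1 → $t4=5-1=4
cmp $t4, 3  (cmp 4,3)
bgt again: taken
xor $t6, $t6, 3 → $t6=147^3=144
add $t6, $t6, 19 → $t6=144+19=163
add $t6, $t6, 8 → $t6=163+8=171
sub $t4, $t4, 1 → $t4=4-1=3
cmp $t4, 3  (cmp 3,3)
bgt again: not taken
add $t6, $t6, 11 → $t6=171+11=182
halt.
Total executed instructions: 46.

46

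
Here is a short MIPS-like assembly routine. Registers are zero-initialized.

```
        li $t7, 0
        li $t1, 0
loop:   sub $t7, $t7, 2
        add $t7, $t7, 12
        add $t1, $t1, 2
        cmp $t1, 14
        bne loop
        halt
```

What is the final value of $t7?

$t7=0
$t1=0
$t7=0-2=-2
$t7=(-2)+12=10
$t1=0+2=2
cmp $t1, 14  (cmp 2,14)
bne loop: taken
$t7=10-2=8
$t7=8+12=20
$t1=2+2=4
cmp $t1, 14  (cmp 4,14)
bne loop: taken
$t7=20-2=18
$t7=18+12=30
$t1=4+2=6
cmp $t1, 14  (cmp 6,14)
bne loop: taken
$t7=30-2=28
$t7=28+12=40
$t1=6+2=8
cmp $t1, 14  (cmp 8,14)
bne loop: taken
$t7=40-2=38
$t7=38+12=50
$t1=8+2=10
cmp $t1, 14  (cmp 10,14)
bne loop: taken
$t7=50-2=48
$t7=48+12=60
$t1=10+2=12
cmp $t1, 14  (cmp 12,14)
bne loop: taken
$t7=60-2=58
$t7=58+12=70
$t1=12+2=14
cmp $t1, 14  (cmp 14,14)
bne loop: not taken
halt.

70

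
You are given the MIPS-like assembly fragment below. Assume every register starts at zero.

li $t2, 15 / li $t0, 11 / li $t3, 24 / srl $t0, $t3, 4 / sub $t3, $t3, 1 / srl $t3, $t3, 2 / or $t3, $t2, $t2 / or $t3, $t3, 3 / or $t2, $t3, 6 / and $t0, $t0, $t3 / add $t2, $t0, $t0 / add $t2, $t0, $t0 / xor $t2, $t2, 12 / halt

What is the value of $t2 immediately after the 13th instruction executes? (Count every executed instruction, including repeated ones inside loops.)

14

$t2=15
$t0=11
$t3=24
$t0=24>>4=1
$t3=24-1=23
$t3=23>>2=5
$t3=15|15=15
$t3=15|3=15
$t2=15|6=15
$t0=1&15=1
$t2=1+1=2
$t2=1+1=2
$t2=2^12=14
After step 13: $t2 = 14.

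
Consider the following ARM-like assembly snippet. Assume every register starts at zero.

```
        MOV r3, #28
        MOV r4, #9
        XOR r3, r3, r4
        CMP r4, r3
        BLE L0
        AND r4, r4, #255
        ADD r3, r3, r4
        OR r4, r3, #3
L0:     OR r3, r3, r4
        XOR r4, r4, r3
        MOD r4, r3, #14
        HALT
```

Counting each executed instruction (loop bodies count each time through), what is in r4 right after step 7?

after MOV r3, #28: r3=28
after MOV r4, #9: r4=9
after XOR r3, r3, r4: r3=28^9=21
CMP r4, r3  (cmp 9,21)
BLE L0: taken
after OR r3, r3, r4: r3=21|9=29
after XOR r4, r4, r3: r4=9^29=20
After step 7: r4 = 20.

20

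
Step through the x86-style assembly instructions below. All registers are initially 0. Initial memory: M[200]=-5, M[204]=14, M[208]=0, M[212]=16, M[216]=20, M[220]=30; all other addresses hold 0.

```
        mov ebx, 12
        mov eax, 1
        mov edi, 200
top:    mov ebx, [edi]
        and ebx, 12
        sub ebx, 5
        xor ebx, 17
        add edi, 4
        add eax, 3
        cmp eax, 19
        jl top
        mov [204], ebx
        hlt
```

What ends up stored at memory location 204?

22

after mov ebx, 12: ebx=12
after mov eax, 1: eax=1
after mov edi, 200: edi=200
after mov ebx, [edi]: ebx=M[200]=-5
after and ebx, 12: ebx=(-5)&12=8
after sub ebx, 5: ebx=8-5=3
after xor ebx, 17: ebx=3^17=18
after add edi, 4: edi=200+4=204
after add eax, 3: eax=1+3=4
cmp eax, 19  (cmp 4,19)
jl top: taken
after mov ebx, [edi]: ebx=M[204]=14
after and ebx, 12: ebx=14&12=12
after sub ebx, 5: ebx=12-5=7
after xor ebx, 17: ebx=7^17=22
after add edi, 4: edi=204+4=208
after add eax, 3: eax=4+3=7
cmp eax, 19  (cmp 7,19)
jl top: taken
after mov ebx, [edi]: ebx=M[208]=0
after and ebx, 12: ebx=0&12=0
after sub ebx, 5: ebx=0-5=-5
after xor ebx, 17: ebx=(-5)^17=-22
after add edi, 4: edi=208+4=212
after add eax, 3: eax=7+3=10
cmp eax, 19  (cmp 10,19)
jl top: taken
after mov ebx, [edi]: ebx=M[212]=16
after and ebx, 12: ebx=16&12=0
after sub ebx, 5: ebx=0-5=-5
after xor ebx, 17: ebx=(-5)^17=-22
after add edi, 4: edi=212+4=216
after add eax, 3: eax=10+3=13
cmp eax, 19  (cmp 13,19)
jl top: taken
after mov ebx, [edi]: ebx=M[216]=20
after and ebx, 12: ebx=20&12=4
after sub ebx, 5: ebx=4-5=-1
after xor ebx, 17: ebx=(-1)^17=-18
after add edi, 4: edi=216+4=220
after add eax, 3: eax=13+3=16
cmp eax, 19  (cmp 16,19)
jl top: taken
after mov ebx, [edi]: ebx=M[220]=30
after and ebx, 12: ebx=30&12=12
after sub ebx, 5: ebx=12-5=7
after xor ebx, 17: ebx=7^17=22
after add edi, 4: edi=220+4=224
after add eax, 3: eax=16+3=19
cmp eax, 19  (cmp 19,19)
jl top: not taken
mov [204], ebx → M[204]=22
halt.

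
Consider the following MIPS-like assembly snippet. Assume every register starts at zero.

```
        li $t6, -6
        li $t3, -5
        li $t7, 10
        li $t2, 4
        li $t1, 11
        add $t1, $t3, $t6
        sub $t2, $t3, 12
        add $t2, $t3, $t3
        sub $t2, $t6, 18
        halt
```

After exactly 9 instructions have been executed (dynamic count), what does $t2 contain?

$t6=-6
$t3=-5
$t7=10
$t2=4
$t1=11
$t1=(-5)+(-6)=-11
$t2=(-5)-12=-17
$t2=(-5)+(-5)=-10
$t2=(-6)-18=-24
After step 9: $t2 = -24.

-24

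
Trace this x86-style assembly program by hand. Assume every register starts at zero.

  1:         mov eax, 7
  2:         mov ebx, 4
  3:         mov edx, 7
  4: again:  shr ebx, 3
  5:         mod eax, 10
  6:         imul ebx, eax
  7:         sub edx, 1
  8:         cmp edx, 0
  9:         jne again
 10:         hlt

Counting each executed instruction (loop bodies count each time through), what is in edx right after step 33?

after mov eax, 7: eax=7
after mov ebx, 4: ebx=4
after mov edx, 7: edx=7
after shr ebx, 3: ebx=4>>3=0
after mod eax, 10: eax=7%10=7
after imul ebx, eax: ebx=0*7=0
after sub edx, 1: edx=7-1=6
cmp edx, 0  (cmp 6,0)
jne again: taken
after shr ebx, 3: ebx=0>>3=0
after mod eax, 10: eax=7%10=7
after imul ebx, eax: ebx=0*7=0
after sub edx, 1: edx=6-1=5
cmp edx, 0  (cmp 5,0)
jne again: taken
after shr ebx, 3: ebx=0>>3=0
after mod eax, 10: eax=7%10=7
after imul ebx, eax: ebx=0*7=0
after sub edx, 1: edx=5-1=4
cmp edx, 0  (cmp 4,0)
jne again: taken
after shr ebx, 3: ebx=0>>3=0
after mod eax, 10: eax=7%10=7
after imul ebx, eax: ebx=0*7=0
after sub edx, 1: edx=4-1=3
cmp edx, 0  (cmp 3,0)
jne again: taken
after shr ebx, 3: ebx=0>>3=0
after mod eax, 10: eax=7%10=7
after imul ebx, eax: ebx=0*7=0
after sub edx, 1: edx=3-1=2
cmp edx, 0  (cmp 2,0)
jne again: taken
After step 33: edx = 2.

2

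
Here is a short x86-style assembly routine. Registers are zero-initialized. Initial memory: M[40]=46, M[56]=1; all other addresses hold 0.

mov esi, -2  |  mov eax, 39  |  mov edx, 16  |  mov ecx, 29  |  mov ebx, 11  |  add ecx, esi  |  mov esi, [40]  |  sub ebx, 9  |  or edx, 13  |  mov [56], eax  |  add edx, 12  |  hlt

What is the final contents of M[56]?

after mov esi, -2: esi=-2
after mov eax, 39: eax=39
after mov edx, 16: edx=16
after mov ecx, 29: ecx=29
after mov ebx, 11: ebx=11
after add ecx, esi: ecx=29+(-2)=27
after mov esi, [40]: esi=M[40]=46
after sub ebx, 9: ebx=11-9=2
after or edx, 13: edx=16|13=29
mov [56], eax → M[56]=39
after add edx, 12: edx=29+12=41
halt.

39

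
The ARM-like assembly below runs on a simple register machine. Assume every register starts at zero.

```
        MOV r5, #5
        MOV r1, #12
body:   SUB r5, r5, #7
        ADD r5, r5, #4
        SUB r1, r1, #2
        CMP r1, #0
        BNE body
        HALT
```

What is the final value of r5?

r5=5
r1=12
r5=5-7=-2
r5=(-2)+4=2
r1=12-2=10
CMP r1, #0  (cmp 10,0)
BNE body: taken
r5=2-7=-5
r5=(-5)+4=-1
r1=10-2=8
CMP r1, #0  (cmp 8,0)
BNE body: taken
r5=(-1)-7=-8
r5=(-8)+4=-4
r1=8-2=6
CMP r1, #0  (cmp 6,0)
BNE body: taken
r5=(-4)-7=-11
r5=(-11)+4=-7
r1=6-2=4
CMP r1, #0  (cmp 4,0)
BNE body: taken
r5=(-7)-7=-14
r5=(-14)+4=-10
r1=4-2=2
CMP r1, #0  (cmp 2,0)
BNE body: taken
r5=(-10)-7=-17
r5=(-17)+4=-13
r1=2-2=0
CMP r1, #0  (cmp 0,0)
BNE body: not taken
halt.

-13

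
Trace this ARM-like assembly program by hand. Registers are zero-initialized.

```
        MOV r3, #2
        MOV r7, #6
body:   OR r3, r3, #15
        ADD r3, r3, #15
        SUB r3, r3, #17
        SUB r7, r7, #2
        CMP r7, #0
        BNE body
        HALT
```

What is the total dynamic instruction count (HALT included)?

21

MOV r3, #2 → r3=2
MOV r7, #6 → r7=6
OR r3, r3, #15 → r3=2|15=15
ADD r3, r3, #15 → r3=15+15=30
SUB r3, r3, #17 → r3=30-17=13
SUB r7, r7, #2 → r7=6-2=4
CMP r7, #0  (cmp 4,0)
BNE body: taken
OR r3, r3, #15 → r3=13|15=15
ADD r3, r3, #15 → r3=15+15=30
SUB r3, r3, #17 → r3=30-17=13
SUB r7, r7, #2 → r7=4-2=2
CMP r7, #0  (cmp 2,0)
BNE body: taken
OR r3, r3, #15 → r3=13|15=15
ADD r3, r3, #15 → r3=15+15=30
SUB r3, r3, #17 → r3=30-17=13
SUB r7, r7, #2 → r7=2-2=0
CMP r7, #0  (cmp 0,0)
BNE body: not taken
halt.
Total executed instructions: 21.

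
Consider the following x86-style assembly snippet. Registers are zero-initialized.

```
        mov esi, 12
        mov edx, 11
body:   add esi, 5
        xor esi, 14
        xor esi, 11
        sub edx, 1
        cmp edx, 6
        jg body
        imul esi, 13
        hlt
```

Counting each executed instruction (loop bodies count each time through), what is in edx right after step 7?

10

esi=12
edx=11
esi=12+5=17
esi=17^14=31
esi=31^11=20
edx=11-1=10
cmp edx, 6  (cmp 10,6)
After step 7: edx = 10.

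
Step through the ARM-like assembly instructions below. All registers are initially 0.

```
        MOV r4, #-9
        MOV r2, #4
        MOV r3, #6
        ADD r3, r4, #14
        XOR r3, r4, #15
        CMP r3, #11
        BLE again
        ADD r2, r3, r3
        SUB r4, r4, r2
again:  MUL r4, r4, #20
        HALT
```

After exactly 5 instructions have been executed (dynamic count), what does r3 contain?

-8

r4=-9
r2=4
r3=6
r3=(-9)+14=5
r3=(-9)^15=-8
After step 5: r3 = -8.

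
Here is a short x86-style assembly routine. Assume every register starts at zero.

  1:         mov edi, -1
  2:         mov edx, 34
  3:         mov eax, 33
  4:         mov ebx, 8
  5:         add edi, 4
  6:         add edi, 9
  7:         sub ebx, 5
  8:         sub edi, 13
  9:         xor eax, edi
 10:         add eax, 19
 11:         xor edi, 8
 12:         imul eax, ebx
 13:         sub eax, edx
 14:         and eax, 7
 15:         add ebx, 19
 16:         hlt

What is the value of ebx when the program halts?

edi=-1
edx=34
eax=33
ebx=8
edi=(-1)+4=3
edi=3+9=12
ebx=8-5=3
edi=12-13=-1
eax=33^(-1)=-34
eax=(-34)+19=-15
edi=(-1)^8=-9
eax=(-15)*3=-45
eax=(-45)-34=-79
eax=(-79)&7=1
ebx=3+19=22
halt.

22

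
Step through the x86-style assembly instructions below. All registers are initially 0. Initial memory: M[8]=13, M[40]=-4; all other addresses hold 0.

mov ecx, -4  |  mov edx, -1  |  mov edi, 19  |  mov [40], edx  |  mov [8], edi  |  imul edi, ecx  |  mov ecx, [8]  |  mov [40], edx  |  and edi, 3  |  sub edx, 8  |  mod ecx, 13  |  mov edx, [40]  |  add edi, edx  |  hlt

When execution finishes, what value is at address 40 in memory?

ecx=-4
edx=-1
edi=19
mov [40], edx → M[40]=-1
mov [8], edi → M[8]=19
edi=19*(-4)=-76
ecx=M[8]=19
mov [40], edx → M[40]=-1
edi=(-76)&3=0
edx=(-1)-8=-9
ecx=19%13=6
edx=M[40]=-1
edi=0+(-1)=-1
halt.

-1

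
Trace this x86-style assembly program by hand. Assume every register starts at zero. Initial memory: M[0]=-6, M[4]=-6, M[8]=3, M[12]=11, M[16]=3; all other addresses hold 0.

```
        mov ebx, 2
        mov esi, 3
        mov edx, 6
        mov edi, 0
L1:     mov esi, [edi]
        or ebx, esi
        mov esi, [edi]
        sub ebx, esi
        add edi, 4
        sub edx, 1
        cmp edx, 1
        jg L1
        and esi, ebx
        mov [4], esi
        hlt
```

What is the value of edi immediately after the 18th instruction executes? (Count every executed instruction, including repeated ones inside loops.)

mov ebx, 2 → ebx=2
mov esi, 3 → esi=3
mov edx, 6 → edx=6
mov edi, 0 → edi=0
mov esi, [edi] → esi=M[0]=-6
or ebx, esi → ebx=2|(-6)=-6
mov esi, [edi] → esi=M[0]=-6
sub ebx, esi → ebx=(-6)-(-6)=0
add edi, 4 → edi=0+4=4
sub edx, 1 → edx=6-1=5
cmp edx, 1  (cmp 5,1)
jg L1: taken
mov esi, [edi] → esi=M[4]=-6
or ebx, esi → ebx=0|(-6)=-6
mov esi, [edi] → esi=M[4]=-6
sub ebx, esi → ebx=(-6)-(-6)=0
add edi, 4 → edi=4+4=8
sub edx, 1 → edx=5-1=4
After step 18: edi = 8.

8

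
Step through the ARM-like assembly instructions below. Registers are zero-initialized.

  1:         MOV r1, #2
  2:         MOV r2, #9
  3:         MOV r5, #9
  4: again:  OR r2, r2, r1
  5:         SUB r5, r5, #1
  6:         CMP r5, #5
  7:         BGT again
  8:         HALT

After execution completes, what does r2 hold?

MOV r1, #2 → r1=2
MOV r2, #9 → r2=9
MOV r5, #9 → r5=9
OR r2, r2, r1 → r2=9|2=11
SUB r5, r5, #1 → r5=9-1=8
CMP r5, #5  (cmp 8,5)
BGT again: taken
OR r2, r2, r1 → r2=11|2=11
SUB r5, r5, #1 → r5=8-1=7
CMP r5, #5  (cmp 7,5)
BGT again: taken
OR r2, r2, r1 → r2=11|2=11
SUB r5, r5, #1 → r5=7-1=6
CMP r5, #5  (cmp 6,5)
BGT again: taken
OR r2, r2, r1 → r2=11|2=11
SUB r5, r5, #1 → r5=6-1=5
CMP r5, #5  (cmp 5,5)
BGT again: not taken
halt.

11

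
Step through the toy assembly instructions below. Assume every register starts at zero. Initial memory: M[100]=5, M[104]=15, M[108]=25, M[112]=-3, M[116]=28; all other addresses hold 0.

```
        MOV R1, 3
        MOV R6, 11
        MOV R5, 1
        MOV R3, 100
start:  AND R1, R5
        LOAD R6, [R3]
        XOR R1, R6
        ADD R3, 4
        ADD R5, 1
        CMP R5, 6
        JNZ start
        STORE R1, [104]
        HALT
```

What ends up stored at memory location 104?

R1=3
R6=11
R5=1
R3=100
R1=3&1=1
R6=M[100]=5
R1=1^5=4
R3=100+4=104
R5=1+1=2
CMP R5, 6  (cmp 2,6)
JNZ start: taken
R1=4&2=0
R6=M[104]=15
R1=0^15=15
R3=104+4=108
R5=2+1=3
CMP R5, 6  (cmp 3,6)
JNZ start: taken
R1=15&3=3
R6=M[108]=25
R1=3^25=26
R3=108+4=112
R5=3+1=4
CMP R5, 6  (cmp 4,6)
JNZ start: taken
R1=26&4=0
R6=M[112]=-3
R1=0^(-3)=-3
R3=112+4=116
R5=4+1=5
CMP R5, 6  (cmp 5,6)
JNZ start: taken
R1=(-3)&5=5
R6=M[116]=28
R1=5^28=25
R3=116+4=120
R5=5+1=6
CMP R5, 6  (cmp 6,6)
JNZ start: not taken
STORE R1, [104] → M[104]=25
halt.

25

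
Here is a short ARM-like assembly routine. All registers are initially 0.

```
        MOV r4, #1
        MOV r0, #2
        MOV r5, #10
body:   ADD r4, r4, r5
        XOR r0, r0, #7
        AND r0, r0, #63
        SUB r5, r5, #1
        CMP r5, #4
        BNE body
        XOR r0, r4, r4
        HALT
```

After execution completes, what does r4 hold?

r4=1
r0=2
r5=10
r4=1+10=11
r0=2^7=5
r0=5&63=5
r5=10-1=9
CMP r5, #4  (cmp 9,4)
BNE body: taken
r4=11+9=20
r0=5^7=2
r0=2&63=2
r5=9-1=8
CMP r5, #4  (cmp 8,4)
BNE body: taken
r4=20+8=28
r0=2^7=5
r0=5&63=5
r5=8-1=7
CMP r5, #4  (cmp 7,4)
BNE body: taken
r4=28+7=35
r0=5^7=2
r0=2&63=2
r5=7-1=6
CMP r5, #4  (cmp 6,4)
BNE body: taken
r4=35+6=41
r0=2^7=5
r0=5&63=5
r5=6-1=5
CMP r5, #4  (cmp 5,4)
BNE body: taken
r4=41+5=46
r0=5^7=2
r0=2&63=2
r5=5-1=4
CMP r5, #4  (cmp 4,4)
BNE body: not taken
r0=46^46=0
halt.

46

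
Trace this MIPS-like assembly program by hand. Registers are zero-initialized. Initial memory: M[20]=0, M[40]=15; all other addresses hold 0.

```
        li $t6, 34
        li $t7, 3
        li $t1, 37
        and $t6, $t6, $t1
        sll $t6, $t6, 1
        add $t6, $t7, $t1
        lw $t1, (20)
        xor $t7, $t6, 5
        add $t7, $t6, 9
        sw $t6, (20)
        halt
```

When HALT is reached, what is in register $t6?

li $t6, 34 → $t6=34
li $t7, 3 → $t7=3
li $t1, 37 → $t1=37
and $t6, $t6, $t1 → $t6=34&37=32
sll $t6, $t6, 1 → $t6=32<<1=64
add $t6, $t7, $t1 → $t6=3+37=40
lw $t1, (20) → $t1=M[20]=0
xor $t7, $t6, 5 → $t7=40^5=45
add $t7, $t6, 9 → $t7=40+9=49
sw $t6, (20) → M[20]=40
halt.

40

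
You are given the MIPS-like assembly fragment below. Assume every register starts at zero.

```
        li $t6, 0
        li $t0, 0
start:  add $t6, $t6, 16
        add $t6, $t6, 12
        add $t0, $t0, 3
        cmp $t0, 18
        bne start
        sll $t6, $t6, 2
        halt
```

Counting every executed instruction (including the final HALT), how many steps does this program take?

34

$t6=0
$t0=0
$t6=0+16=16
$t6=16+12=28
$t0=0+3=3
cmp $t0, 18  (cmp 3,18)
bne start: taken
$t6=28+16=44
$t6=44+12=56
$t0=3+3=6
cmp $t0, 18  (cmp 6,18)
bne start: taken
$t6=56+16=72
$t6=72+12=84
$t0=6+3=9
cmp $t0, 18  (cmp 9,18)
bne start: taken
$t6=84+16=100
$t6=100+12=112
$t0=9+3=12
cmp $t0, 18  (cmp 12,18)
bne start: taken
$t6=112+16=128
$t6=128+12=140
$t0=12+3=15
cmp $t0, 18  (cmp 15,18)
bne start: taken
$t6=140+16=156
$t6=156+12=168
$t0=15+3=18
cmp $t0, 18  (cmp 18,18)
bne start: not taken
$t6=168<<2=672
halt.
Total executed instructions: 34.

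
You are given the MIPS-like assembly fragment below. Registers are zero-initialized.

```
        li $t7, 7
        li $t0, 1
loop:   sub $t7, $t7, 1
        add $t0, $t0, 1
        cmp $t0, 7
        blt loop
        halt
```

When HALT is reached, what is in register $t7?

1

li $t7, 7 → $t7=7
li $t0, 1 → $t0=1
sub $t7, $t7, 1 → $t7=7-1=6
add $t0, $t0, 1 → $t0=1+1=2
cmp $t0, 7  (cmp 2,7)
blt loop: taken
sub $t7, $t7, 1 → $t7=6-1=5
add $t0, $t0, 1 → $t0=2+1=3
cmp $t0, 7  (cmp 3,7)
blt loop: taken
sub $t7, $t7, 1 → $t7=5-1=4
add $t0, $t0, 1 → $t0=3+1=4
cmp $t0, 7  (cmp 4,7)
blt loop: taken
sub $t7, $t7, 1 → $t7=4-1=3
add $t0, $t0, 1 → $t0=4+1=5
cmp $t0, 7  (cmp 5,7)
blt loop: taken
sub $t7, $t7, 1 → $t7=3-1=2
add $t0, $t0, 1 → $t0=5+1=6
cmp $t0, 7  (cmp 6,7)
blt loop: taken
sub $t7, $t7, 1 → $t7=2-1=1
add $t0, $t0, 1 → $t0=6+1=7
cmp $t0, 7  (cmp 7,7)
blt loop: not taken
halt.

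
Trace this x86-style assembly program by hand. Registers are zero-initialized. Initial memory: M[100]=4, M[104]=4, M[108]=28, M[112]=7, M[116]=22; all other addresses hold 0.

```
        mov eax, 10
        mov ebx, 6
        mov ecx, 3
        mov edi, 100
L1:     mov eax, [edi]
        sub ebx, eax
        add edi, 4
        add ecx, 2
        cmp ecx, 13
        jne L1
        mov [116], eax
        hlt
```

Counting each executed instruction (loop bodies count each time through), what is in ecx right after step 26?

mov eax, 10 → eax=10
mov ebx, 6 → ebx=6
mov ecx, 3 → ecx=3
mov edi, 100 → edi=100
mov eax, [edi] → eax=M[100]=4
sub ebx, eax → ebx=6-4=2
add edi, 4 → edi=100+4=104
add ecx, 2 → ecx=3+2=5
cmp ecx, 13  (cmp 5,13)
jne L1: taken
mov eax, [edi] → eax=M[104]=4
sub ebx, eax → ebx=2-4=-2
add edi, 4 → edi=104+4=108
add ecx, 2 → ecx=5+2=7
cmp ecx, 13  (cmp 7,13)
jne L1: taken
mov eax, [edi] → eax=M[108]=28
sub ebx, eax → ebx=(-2)-28=-30
add edi, 4 → edi=108+4=112
add ecx, 2 → ecx=7+2=9
cmp ecx, 13  (cmp 9,13)
jne L1: taken
mov eax, [edi] → eax=M[112]=7
sub ebx, eax → ebx=(-30)-7=-37
add edi, 4 → edi=112+4=116
add ecx, 2 → ecx=9+2=11
After step 26: ecx = 11.

11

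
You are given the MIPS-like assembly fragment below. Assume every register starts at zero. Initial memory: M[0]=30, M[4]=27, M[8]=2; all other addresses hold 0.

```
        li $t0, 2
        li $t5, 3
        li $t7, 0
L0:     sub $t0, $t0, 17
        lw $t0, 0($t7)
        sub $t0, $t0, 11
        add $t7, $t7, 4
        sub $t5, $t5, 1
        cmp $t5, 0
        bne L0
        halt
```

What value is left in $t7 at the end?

$t0=2
$t5=3
$t7=0
$t0=2-17=-15
$t0=M[0]=30
$t0=30-11=19
$t7=0+4=4
$t5=3-1=2
cmp $t5, 0  (cmp 2,0)
bne L0: taken
$t0=19-17=2
$t0=M[4]=27
$t0=27-11=16
$t7=4+4=8
$t5=2-1=1
cmp $t5, 0  (cmp 1,0)
bne L0: taken
$t0=16-17=-1
$t0=M[8]=2
$t0=2-11=-9
$t7=8+4=12
$t5=1-1=0
cmp $t5, 0  (cmp 0,0)
bne L0: not taken
halt.

12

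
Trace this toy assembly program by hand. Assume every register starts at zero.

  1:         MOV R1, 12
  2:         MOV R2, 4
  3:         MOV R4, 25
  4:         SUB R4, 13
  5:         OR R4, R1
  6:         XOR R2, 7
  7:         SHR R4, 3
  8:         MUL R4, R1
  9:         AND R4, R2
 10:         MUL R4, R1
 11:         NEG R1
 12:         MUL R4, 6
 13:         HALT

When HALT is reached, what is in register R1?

after MOV R1, 12: R1=12
after MOV R2, 4: R2=4
after MOV R4, 25: R4=25
after SUB R4, 13: R4=25-13=12
after OR R4, R1: R4=12|12=12
after XOR R2, 7: R2=4^7=3
after SHR R4, 3: R4=12>>3=1
after MUL R4, R1: R4=1*12=12
after AND R4, R2: R4=12&3=0
after MUL R4, R1: R4=0*12=0
after NEG R1: R1=-(12)=-12
after MUL R4, 6: R4=0*6=0
halt.

-12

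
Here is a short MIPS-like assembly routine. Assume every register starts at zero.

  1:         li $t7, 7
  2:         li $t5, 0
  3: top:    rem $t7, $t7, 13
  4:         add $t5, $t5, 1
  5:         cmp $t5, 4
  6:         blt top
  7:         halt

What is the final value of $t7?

7

li $t7, 7 → $t7=7
li $t5, 0 → $t5=0
rem $t7, $t7, 13 → $t7=7%13=7
add $t5, $t5, 1 → $t5=0+1=1
cmp $t5, 4  (cmp 1,4)
blt top: taken
rem $t7, $t7, 13 → $t7=7%13=7
add $t5, $t5, 1 → $t5=1+1=2
cmp $t5, 4  (cmp 2,4)
blt top: taken
rem $t7, $t7, 13 → $t7=7%13=7
add $t5, $t5, 1 → $t5=2+1=3
cmp $t5, 4  (cmp 3,4)
blt top: taken
rem $t7, $t7, 13 → $t7=7%13=7
add $t5, $t5, 1 → $t5=3+1=4
cmp $t5, 4  (cmp 4,4)
blt top: not taken
halt.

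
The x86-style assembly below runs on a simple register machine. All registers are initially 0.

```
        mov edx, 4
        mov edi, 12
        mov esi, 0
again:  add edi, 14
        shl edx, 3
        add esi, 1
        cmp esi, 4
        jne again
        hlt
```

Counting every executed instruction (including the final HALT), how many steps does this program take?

24

after mov edx, 4: edx=4
after mov edi, 12: edi=12
after mov esi, 0: esi=0
after add edi, 14: edi=12+14=26
after shl edx, 3: edx=4<<3=32
after add esi, 1: esi=0+1=1
cmp esi, 4  (cmp 1,4)
jne again: taken
after add edi, 14: edi=26+14=40
after shl edx, 3: edx=32<<3=256
after add esi, 1: esi=1+1=2
cmp esi, 4  (cmp 2,4)
jne again: taken
after add edi, 14: edi=40+14=54
after shl edx, 3: edx=256<<3=2048
after add esi, 1: esi=2+1=3
cmp esi, 4  (cmp 3,4)
jne again: taken
after add edi, 14: edi=54+14=68
after shl edx, 3: edx=2048<<3=16384
after add esi, 1: esi=3+1=4
cmp esi, 4  (cmp 4,4)
jne again: not taken
halt.
Total executed instructions: 24.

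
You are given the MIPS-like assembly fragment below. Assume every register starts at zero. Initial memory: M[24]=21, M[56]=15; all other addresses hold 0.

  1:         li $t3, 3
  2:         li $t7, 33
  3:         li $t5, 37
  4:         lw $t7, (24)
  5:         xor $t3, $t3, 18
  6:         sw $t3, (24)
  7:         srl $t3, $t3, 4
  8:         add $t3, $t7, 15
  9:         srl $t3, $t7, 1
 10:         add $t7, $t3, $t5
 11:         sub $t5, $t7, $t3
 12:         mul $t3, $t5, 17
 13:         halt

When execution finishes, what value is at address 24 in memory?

li $t3, 3 → $t3=3
li $t7, 33 → $t7=33
li $t5, 37 → $t5=37
lw $t7, (24) → $t7=M[24]=21
xor $t3, $t3, 18 → $t3=3^18=17
sw $t3, (24) → M[24]=17
srl $t3, $t3, 4 → $t3=17>>4=1
add $t3, $t7, 15 → $t3=21+15=36
srl $t3, $t7, 1 → $t3=21>>1=10
add $t7, $t3, $t5 → $t7=10+37=47
sub $t5, $t7, $t3 → $t5=47-10=37
mul $t3, $t5, 17 → $t3=37*17=629
halt.

17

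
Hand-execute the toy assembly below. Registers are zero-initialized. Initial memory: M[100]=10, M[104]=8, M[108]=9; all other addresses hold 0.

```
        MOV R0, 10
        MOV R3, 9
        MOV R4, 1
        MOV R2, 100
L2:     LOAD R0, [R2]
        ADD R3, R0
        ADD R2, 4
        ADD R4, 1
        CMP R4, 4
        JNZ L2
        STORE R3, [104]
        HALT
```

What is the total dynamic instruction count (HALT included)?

R0=10
R3=9
R4=1
R2=100
R0=M[100]=10
R3=9+10=19
R2=100+4=104
R4=1+1=2
CMP R4, 4  (cmp 2,4)
JNZ L2: taken
R0=M[104]=8
R3=19+8=27
R2=104+4=108
R4=2+1=3
CMP R4, 4  (cmp 3,4)
JNZ L2: taken
R0=M[108]=9
R3=27+9=36
R2=108+4=112
R4=3+1=4
CMP R4, 4  (cmp 4,4)
JNZ L2: not taken
STORE R3, [104] → M[104]=36
halt.
Total executed instructions: 24.

24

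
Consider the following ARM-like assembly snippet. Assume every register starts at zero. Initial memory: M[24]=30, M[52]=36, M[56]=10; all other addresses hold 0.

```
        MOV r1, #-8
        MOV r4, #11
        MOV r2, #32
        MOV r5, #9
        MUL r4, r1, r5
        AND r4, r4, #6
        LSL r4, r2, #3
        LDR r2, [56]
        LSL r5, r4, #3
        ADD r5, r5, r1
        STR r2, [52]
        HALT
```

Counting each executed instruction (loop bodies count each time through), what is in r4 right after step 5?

r1=-8
r4=11
r2=32
r5=9
r4=(-8)*9=-72
After step 5: r4 = -72.

-72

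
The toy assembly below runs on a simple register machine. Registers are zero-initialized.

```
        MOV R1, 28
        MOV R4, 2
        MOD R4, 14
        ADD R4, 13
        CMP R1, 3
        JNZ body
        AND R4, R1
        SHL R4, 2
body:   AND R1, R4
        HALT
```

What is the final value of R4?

15

R1=28
R4=2
R4=2%14=2
R4=2+13=15
CMP R1, 3  (cmp 28,3)
JNZ body: taken
R1=28&15=12
halt.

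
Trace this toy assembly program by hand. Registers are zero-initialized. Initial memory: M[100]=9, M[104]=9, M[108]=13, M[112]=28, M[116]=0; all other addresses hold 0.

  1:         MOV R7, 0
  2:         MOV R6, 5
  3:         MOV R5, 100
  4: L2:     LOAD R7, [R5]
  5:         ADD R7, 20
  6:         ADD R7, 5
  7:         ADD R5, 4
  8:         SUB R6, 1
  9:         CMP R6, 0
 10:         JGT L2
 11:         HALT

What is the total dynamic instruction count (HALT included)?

MOV R7, 0 → R7=0
MOV R6, 5 → R6=5
MOV R5, 100 → R5=100
LOAD R7, [R5] → R7=M[100]=9
ADD R7, 20 → R7=9+20=29
ADD R7, 5 → R7=29+5=34
ADD R5, 4 → R5=100+4=104
SUB R6, 1 → R6=5-1=4
CMP R6, 0  (cmp 4,0)
JGT L2: taken
LOAD R7, [R5] → R7=M[104]=9
ADD R7, 20 → R7=9+20=29
ADD R7, 5 → R7=29+5=34
ADD R5, 4 → R5=104+4=108
SUB R6, 1 → R6=4-1=3
CMP R6, 0  (cmp 3,0)
JGT L2: taken
LOAD R7, [R5] → R7=M[108]=13
ADD R7, 20 → R7=13+20=33
ADD R7, 5 → R7=33+5=38
ADD R5, 4 → R5=108+4=112
SUB R6, 1 → R6=3-1=2
CMP R6, 0  (cmp 2,0)
JGT L2: taken
LOAD R7, [R5] → R7=M[112]=28
ADD R7, 20 → R7=28+20=48
ADD R7, 5 → R7=48+5=53
ADD R5, 4 → R5=112+4=116
SUB R6, 1 → R6=2-1=1
CMP R6, 0  (cmp 1,0)
JGT L2: taken
LOAD R7, [R5] → R7=M[116]=0
ADD R7, 20 → R7=0+20=20
ADD R7, 5 → R7=20+5=25
ADD R5, 4 → R5=116+4=120
SUB R6, 1 → R6=1-1=0
CMP R6, 0  (cmp 0,0)
JGT L2: not taken
halt.
Total executed instructions: 39.

39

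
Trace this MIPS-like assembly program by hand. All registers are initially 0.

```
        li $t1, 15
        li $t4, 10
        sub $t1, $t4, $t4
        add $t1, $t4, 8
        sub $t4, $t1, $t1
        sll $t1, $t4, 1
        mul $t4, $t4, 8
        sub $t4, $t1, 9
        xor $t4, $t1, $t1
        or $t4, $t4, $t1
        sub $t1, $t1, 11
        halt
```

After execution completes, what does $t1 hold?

$t1=15
$t4=10
$t1=10-10=0
$t1=10+8=18
$t4=18-18=0
$t1=0<<1=0
$t4=0*8=0
$t4=0-9=-9
$t4=0^0=0
$t4=0|0=0
$t1=0-11=-11
halt.

-11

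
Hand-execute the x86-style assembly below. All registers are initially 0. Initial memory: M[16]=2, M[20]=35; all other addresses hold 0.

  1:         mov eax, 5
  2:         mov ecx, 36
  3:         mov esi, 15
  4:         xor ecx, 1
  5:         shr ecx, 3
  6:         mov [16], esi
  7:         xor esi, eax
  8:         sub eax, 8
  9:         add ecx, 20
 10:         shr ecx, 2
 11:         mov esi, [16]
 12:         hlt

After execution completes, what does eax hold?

-3

mov eax, 5 → eax=5
mov ecx, 36 → ecx=36
mov esi, 15 → esi=15
xor ecx, 1 → ecx=36^1=37
shr ecx, 3 → ecx=37>>3=4
mov [16], esi → M[16]=15
xor esi, eax → esi=15^5=10
sub eax, 8 → eax=5-8=-3
add ecx, 20 → ecx=4+20=24
shr ecx, 2 → ecx=24>>2=6
mov esi, [16] → esi=M[16]=15
halt.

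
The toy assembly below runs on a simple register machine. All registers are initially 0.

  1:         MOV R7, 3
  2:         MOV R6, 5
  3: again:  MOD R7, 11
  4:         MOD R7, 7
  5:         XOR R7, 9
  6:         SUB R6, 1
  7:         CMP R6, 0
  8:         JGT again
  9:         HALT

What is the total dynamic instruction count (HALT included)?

MOV R7, 3 → R7=3
MOV R6, 5 → R6=5
MOD R7, 11 → R7=3%11=3
MOD R7, 7 → R7=3%7=3
XOR R7, 9 → R7=3^9=10
SUB R6, 1 → R6=5-1=4
CMP R6, 0  (cmp 4,0)
JGT again: taken
MOD R7, 11 → R7=10%11=10
MOD R7, 7 → R7=10%7=3
XOR R7, 9 → R7=3^9=10
SUB R6, 1 → R6=4-1=3
CMP R6, 0  (cmp 3,0)
JGT again: taken
MOD R7, 11 → R7=10%11=10
MOD R7, 7 → R7=10%7=3
XOR R7, 9 → R7=3^9=10
SUB R6, 1 → R6=3-1=2
CMP R6, 0  (cmp 2,0)
JGT again: taken
MOD R7, 11 → R7=10%11=10
MOD R7, 7 → R7=10%7=3
XOR R7, 9 → R7=3^9=10
SUB R6, 1 → R6=2-1=1
CMP R6, 0  (cmp 1,0)
JGT again: taken
MOD R7, 11 → R7=10%11=10
MOD R7, 7 → R7=10%7=3
XOR R7, 9 → R7=3^9=10
SUB R6, 1 → R6=1-1=0
CMP R6, 0  (cmp 0,0)
JGT again: not taken
halt.
Total executed instructions: 33.

33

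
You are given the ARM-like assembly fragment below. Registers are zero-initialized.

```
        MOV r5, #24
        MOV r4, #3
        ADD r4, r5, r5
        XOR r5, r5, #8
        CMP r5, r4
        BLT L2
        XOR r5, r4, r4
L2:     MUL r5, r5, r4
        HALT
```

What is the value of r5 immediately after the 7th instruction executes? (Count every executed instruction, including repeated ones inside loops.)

768

MOV r5, #24 → r5=24
MOV r4, #3 → r4=3
ADD r4, r5, r5 → r4=24+24=48
XOR r5, r5, #8 → r5=24^8=16
CMP r5, r4  (cmp 16,48)
BLT L2: taken
MUL r5, r5, r4 → r5=16*48=768
After step 7: r5 = 768.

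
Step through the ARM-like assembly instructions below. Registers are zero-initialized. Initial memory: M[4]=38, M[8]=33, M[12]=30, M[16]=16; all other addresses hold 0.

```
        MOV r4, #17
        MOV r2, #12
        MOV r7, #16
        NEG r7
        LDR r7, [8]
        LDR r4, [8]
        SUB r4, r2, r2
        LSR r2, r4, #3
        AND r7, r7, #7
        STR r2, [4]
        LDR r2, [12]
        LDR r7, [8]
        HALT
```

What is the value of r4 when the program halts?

MOV r4, #17 → r4=17
MOV r2, #12 → r2=12
MOV r7, #16 → r7=16
NEG r7 → r7=-(16)=-16
LDR r7, [8] → r7=M[8]=33
LDR r4, [8] → r4=M[8]=33
SUB r4, r2, r2 → r4=12-12=0
LSR r2, r4, #3 → r2=0>>3=0
AND r7, r7, #7 → r7=33&7=1
STR r2, [4] → M[4]=0
LDR r2, [12] → r2=M[12]=30
LDR r7, [8] → r7=M[8]=33
halt.

0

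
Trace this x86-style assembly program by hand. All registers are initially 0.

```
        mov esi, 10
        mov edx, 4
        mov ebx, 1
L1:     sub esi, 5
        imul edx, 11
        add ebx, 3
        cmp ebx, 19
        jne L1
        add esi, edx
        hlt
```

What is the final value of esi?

7086224

esi=10
edx=4
ebx=1
esi=10-5=5
edx=4*11=44
ebx=1+3=4
cmp ebx, 19  (cmp 4,19)
jne L1: taken
esi=5-5=0
edx=44*11=484
ebx=4+3=7
cmp ebx, 19  (cmp 7,19)
jne L1: taken
esi=0-5=-5
edx=484*11=5324
ebx=7+3=10
cmp ebx, 19  (cmp 10,19)
jne L1: taken
esi=(-5)-5=-10
edx=5324*11=58564
ebx=10+3=13
cmp ebx, 19  (cmp 13,19)
jne L1: taken
esi=(-10)-5=-15
edx=58564*11=644204
ebx=13+3=16
cmp ebx, 19  (cmp 16,19)
jne L1: taken
esi=(-15)-5=-20
edx=644204*11=7086244
ebx=16+3=19
cmp ebx, 19  (cmp 19,19)
jne L1: not taken
esi=(-20)+7086244=7086224
halt.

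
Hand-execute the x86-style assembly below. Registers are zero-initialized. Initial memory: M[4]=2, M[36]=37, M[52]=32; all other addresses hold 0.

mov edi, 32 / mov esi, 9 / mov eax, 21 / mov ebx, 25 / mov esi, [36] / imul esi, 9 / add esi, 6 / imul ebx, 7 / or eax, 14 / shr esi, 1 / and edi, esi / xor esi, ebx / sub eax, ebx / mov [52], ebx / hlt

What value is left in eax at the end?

after mov edi, 32: edi=32
after mov esi, 9: esi=9
after mov eax, 21: eax=21
after mov ebx, 25: ebx=25
after mov esi, [36]: esi=M[36]=37
after imul esi, 9: esi=37*9=333
after add esi, 6: esi=333+6=339
after imul ebx, 7: ebx=25*7=175
after or eax, 14: eax=21|14=31
after shr esi, 1: esi=339>>1=169
after and edi, esi: edi=32&169=32
after xor esi, ebx: esi=169^175=6
after sub eax, ebx: eax=31-175=-144
mov [52], ebx → M[52]=175
halt.

-144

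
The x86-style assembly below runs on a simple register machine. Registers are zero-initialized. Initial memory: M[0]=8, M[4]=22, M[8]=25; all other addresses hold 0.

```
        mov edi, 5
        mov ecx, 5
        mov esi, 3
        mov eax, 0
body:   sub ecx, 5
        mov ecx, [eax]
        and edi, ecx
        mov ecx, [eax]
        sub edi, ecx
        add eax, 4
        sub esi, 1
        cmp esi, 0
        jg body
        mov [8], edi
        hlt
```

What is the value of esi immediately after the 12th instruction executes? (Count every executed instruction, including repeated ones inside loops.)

after mov edi, 5: edi=5
after mov ecx, 5: ecx=5
after mov esi, 3: esi=3
after mov eax, 0: eax=0
after sub ecx, 5: ecx=5-5=0
after mov ecx, [eax]: ecx=M[0]=8
after and edi, ecx: edi=5&8=0
after mov ecx, [eax]: ecx=M[0]=8
after sub edi, ecx: edi=0-8=-8
after add eax, 4: eax=0+4=4
after sub esi, 1: esi=3-1=2
cmp esi, 0  (cmp 2,0)
After step 12: esi = 2.

2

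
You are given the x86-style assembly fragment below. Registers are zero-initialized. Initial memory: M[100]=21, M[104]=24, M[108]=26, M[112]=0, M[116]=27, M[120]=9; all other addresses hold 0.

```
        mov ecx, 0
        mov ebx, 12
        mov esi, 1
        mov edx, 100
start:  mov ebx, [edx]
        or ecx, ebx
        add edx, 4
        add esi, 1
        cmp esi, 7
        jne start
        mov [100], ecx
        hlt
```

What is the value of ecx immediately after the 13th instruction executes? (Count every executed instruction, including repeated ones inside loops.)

29

mov ecx, 0 → ecx=0
mov ebx, 12 → ebx=12
mov esi, 1 → esi=1
mov edx, 100 → edx=100
mov ebx, [edx] → ebx=M[100]=21
or ecx, ebx → ecx=0|21=21
add edx, 4 → edx=100+4=104
add esi, 1 → esi=1+1=2
cmp esi, 7  (cmp 2,7)
jne start: taken
mov ebx, [edx] → ebx=M[104]=24
or ecx, ebx → ecx=21|24=29
add edx, 4 → edx=104+4=108
After step 13: ecx = 29.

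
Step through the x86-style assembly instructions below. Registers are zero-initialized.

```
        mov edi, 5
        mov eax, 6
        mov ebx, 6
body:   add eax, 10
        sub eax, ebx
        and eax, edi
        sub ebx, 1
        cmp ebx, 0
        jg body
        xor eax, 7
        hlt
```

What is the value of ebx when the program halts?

mov edi, 5 → edi=5
mov eax, 6 → eax=6
mov ebx, 6 → ebx=6
add eax, 10 → eax=6+10=16
sub eax, ebx → eax=16-6=10
and eax, edi → eax=10&5=0
sub ebx, 1 → ebx=6-1=5
cmp ebx, 0  (cmp 5,0)
jg body: taken
add eax, 10 → eax=0+10=10
sub eax, ebx → eax=10-5=5
and eax, edi → eax=5&5=5
sub ebx, 1 → ebx=5-1=4
cmp ebx, 0  (cmp 4,0)
jg body: taken
add eax, 10 → eax=5+10=15
sub eax, ebx → eax=15-4=11
and eax, edi → eax=11&5=1
sub ebx, 1 → ebx=4-1=3
cmp ebx, 0  (cmp 3,0)
jg body: taken
add eax, 10 → eax=1+10=11
sub eax, ebx → eax=11-3=8
and eax, edi → eax=8&5=0
sub ebx, 1 → ebx=3-1=2
cmp ebx, 0  (cmp 2,0)
jg body: taken
add eax, 10 → eax=0+10=10
sub eax, ebx → eax=10-2=8
and eax, edi → eax=8&5=0
sub ebx, 1 → ebx=2-1=1
cmp ebx, 0  (cmp 1,0)
jg body: taken
add eax, 10 → eax=0+10=10
sub eax, ebx → eax=10-1=9
and eax, edi → eax=9&5=1
sub ebx, 1 → ebx=1-1=0
cmp ebx, 0  (cmp 0,0)
jg body: not taken
xor eax, 7 → eax=1^7=6
halt.

0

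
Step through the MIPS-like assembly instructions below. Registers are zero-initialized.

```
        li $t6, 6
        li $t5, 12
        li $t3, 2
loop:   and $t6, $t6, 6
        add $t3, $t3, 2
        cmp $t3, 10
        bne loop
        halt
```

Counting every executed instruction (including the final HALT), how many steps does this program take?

20

li $t6, 6 → $t6=6
li $t5, 12 → $t5=12
li $t3, 2 → $t3=2
and $t6, $t6, 6 → $t6=6&6=6
add $t3, $t3, 2 → $t3=2+2=4
cmp $t3, 10  (cmp 4,10)
bne loop: taken
and $t6, $t6, 6 → $t6=6&6=6
add $t3, $t3, 2 → $t3=4+2=6
cmp $t3, 10  (cmp 6,10)
bne loop: taken
and $t6, $t6, 6 → $t6=6&6=6
add $t3, $t3, 2 → $t3=6+2=8
cmp $t3, 10  (cmp 8,10)
bne loop: taken
and $t6, $t6, 6 → $t6=6&6=6
add $t3, $t3, 2 → $t3=8+2=10
cmp $t3, 10  (cmp 10,10)
bne loop: not taken
halt.
Total executed instructions: 20.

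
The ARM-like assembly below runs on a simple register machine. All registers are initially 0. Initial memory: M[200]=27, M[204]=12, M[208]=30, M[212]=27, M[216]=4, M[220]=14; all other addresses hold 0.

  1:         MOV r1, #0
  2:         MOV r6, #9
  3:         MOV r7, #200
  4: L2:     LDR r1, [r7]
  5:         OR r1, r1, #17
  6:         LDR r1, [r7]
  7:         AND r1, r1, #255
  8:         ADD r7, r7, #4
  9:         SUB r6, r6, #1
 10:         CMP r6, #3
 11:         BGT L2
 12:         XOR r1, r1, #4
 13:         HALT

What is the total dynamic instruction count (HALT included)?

after MOV r1, #0: r1=0
after MOV r6, #9: r6=9
after MOV r7, #200: r7=200
after LDR r1, [r7]: r1=M[200]=27
after OR r1, r1, #17: r1=27|17=27
after LDR r1, [r7]: r1=M[200]=27
after AND r1, r1, #255: r1=27&255=27
after ADD r7, r7, #4: r7=200+4=204
after SUB r6, r6, #1: r6=9-1=8
CMP r6, #3  (cmp 8,3)
BGT L2: taken
after LDR r1, [r7]: r1=M[204]=12
after OR r1, r1, #17: r1=12|17=29
after LDR r1, [r7]: r1=M[204]=12
after AND r1, r1, #255: r1=12&255=12
after ADD r7, r7, #4: r7=204+4=208
after SUB r6, r6, #1: r6=8-1=7
CMP r6, #3  (cmp 7,3)
BGT L2: taken
after LDR r1, [r7]: r1=M[208]=30
after OR r1, r1, #17: r1=30|17=31
after LDR r1, [r7]: r1=M[208]=30
after AND r1, r1, #255: r1=30&255=30
after ADD r7, r7, #4: r7=208+4=212
after SUB r6, r6, #1: r6=7-1=6
CMP r6, #3  (cmp 6,3)
BGT L2: taken
after LDR r1, [r7]: r1=M[212]=27
after OR r1, r1, #17: r1=27|17=27
after LDR r1, [r7]: r1=M[212]=27
after AND r1, r1, #255: r1=27&255=27
after ADD r7, r7, #4: r7=212+4=216
after SUB r6, r6, #1: r6=6-1=5
CMP r6, #3  (cmp 5,3)
BGT L2: taken
after LDR r1, [r7]: r1=M[216]=4
after OR r1, r1, #17: r1=4|17=21
after LDR r1, [r7]: r1=M[216]=4
after AND r1, r1, #255: r1=4&255=4
after ADD r7, r7, #4: r7=216+4=220
after SUB r6, r6, #1: r6=5-1=4
CMP r6, #3  (cmp 4,3)
BGT L2: taken
after LDR r1, [r7]: r1=M[220]=14
after OR r1, r1, #17: r1=14|17=31
after LDR r1, [r7]: r1=M[220]=14
after AND r1, r1, #255: r1=14&255=14
after ADD r7, r7, #4: r7=220+4=224
after SUB r6, r6, #1: r6=4-1=3
CMP r6, #3  (cmp 3,3)
BGT L2: not taken
after XOR r1, r1, #4: r1=14^4=10
halt.
Total executed instructions: 53.

53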